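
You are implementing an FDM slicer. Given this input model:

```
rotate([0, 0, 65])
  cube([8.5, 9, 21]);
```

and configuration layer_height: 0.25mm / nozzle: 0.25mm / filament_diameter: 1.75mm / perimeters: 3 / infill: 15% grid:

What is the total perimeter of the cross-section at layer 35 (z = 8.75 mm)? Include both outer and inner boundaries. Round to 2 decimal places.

At z = 8.75 mm: the 8.5×9 cube contributes its full rectangle (perimeter 35.00 mm); (rotated 65° about Z; rotation is an isometry so areas/perimeters/island counts are preserved). Overall, the cross-section is a single solid region. Total boundary length (outer) = 35.00 mm.

35.00 mm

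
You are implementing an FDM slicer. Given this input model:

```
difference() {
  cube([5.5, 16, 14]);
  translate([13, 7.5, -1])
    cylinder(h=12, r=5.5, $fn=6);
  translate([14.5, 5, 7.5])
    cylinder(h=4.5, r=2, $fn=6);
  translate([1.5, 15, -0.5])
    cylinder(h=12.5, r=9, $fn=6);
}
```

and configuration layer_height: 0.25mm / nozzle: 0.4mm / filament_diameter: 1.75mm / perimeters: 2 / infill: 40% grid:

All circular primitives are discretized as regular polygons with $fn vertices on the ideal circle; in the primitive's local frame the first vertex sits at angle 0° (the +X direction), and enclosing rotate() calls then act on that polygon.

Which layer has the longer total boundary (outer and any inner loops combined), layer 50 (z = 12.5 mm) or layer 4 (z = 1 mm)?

layer 50 (z = 12.5 mm)

Layer 50 (z = 12.5): the 5.5×16 cube contributes its full rectangle (perimeter 43.00 mm); the cylinder at (13, 7.5) is not intersected at this z (z outside [-1, 11]); the cylinder at (14.5, 5) is absent (z outside [7.5, 12]); the cylinder at (1.5, 15) is not intersected at this z (z outside [-0.5, 12]); After the difference (first − rest): none of the subtracted shapes is present at this height, so the 5.5×16 cube is unchanged — boundary = 43.00 mm. So its perimeter = 43.00 mm. Layer 4 (z = 1): the cube is present — its section is the full 5.5×16 rectangle (perimeter 43.00 mm); the r=5.5 cylinder at (13, 7.5) contributes a regular 6-gon of circumradius 5.5 (perimeter = 2·6·5.500·sin(180°/6) = 33.00 mm); the cylinder at (14.5, 5) is absent (z outside [7.5, 12]); the cylinder at (1.5, 15): section is a regular 6-gon, circumradius r=9 (perimeter = 2·6·9.000·sin(180°/6) = 54.00 mm); After the difference (first − rest): starting from the 5.5×16 cube, the r=5.5 cylinder at (13, 7.5) misses the remaining region (no effect); the r=9 cylinder at (1.5, 15) partially overlaps it — only the 48.37 mm² overlap (of its 210.44 mm²) is removed, clipping the outline — boundary = 25.41 mm. So its perimeter = 25.41 mm. Layer 50 is larger (43.00 vs 25.41 mm).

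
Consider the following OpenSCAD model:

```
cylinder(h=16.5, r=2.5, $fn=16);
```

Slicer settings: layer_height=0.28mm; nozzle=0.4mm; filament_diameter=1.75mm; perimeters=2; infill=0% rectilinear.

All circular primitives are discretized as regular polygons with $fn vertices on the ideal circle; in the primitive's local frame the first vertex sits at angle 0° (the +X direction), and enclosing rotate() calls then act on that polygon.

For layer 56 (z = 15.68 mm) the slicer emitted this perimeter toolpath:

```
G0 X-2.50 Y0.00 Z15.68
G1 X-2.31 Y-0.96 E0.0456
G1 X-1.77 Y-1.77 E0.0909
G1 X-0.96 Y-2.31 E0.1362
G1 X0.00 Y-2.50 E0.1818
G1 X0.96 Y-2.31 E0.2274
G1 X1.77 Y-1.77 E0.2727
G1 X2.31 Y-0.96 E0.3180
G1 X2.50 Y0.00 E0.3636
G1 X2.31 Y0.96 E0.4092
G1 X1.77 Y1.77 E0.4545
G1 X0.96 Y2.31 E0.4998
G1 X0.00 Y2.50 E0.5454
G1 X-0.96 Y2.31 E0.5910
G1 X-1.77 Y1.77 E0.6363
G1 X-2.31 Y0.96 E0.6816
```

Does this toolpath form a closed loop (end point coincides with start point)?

no

Start point (G0): (-2.50, 0.00). End point (last G1): the path does not return to the start — open.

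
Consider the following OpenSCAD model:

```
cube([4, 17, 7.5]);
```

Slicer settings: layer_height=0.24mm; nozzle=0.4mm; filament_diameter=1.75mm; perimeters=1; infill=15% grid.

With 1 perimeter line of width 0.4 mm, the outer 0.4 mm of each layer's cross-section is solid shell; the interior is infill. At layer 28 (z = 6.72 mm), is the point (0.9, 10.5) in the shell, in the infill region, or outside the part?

infill

At z = 6.72 mm: the cube (footprint 4×17) is included at this height. Overall, the cross-section is a single solid region. The nearest boundary edge runs (0.00, 17.00)→(0.00, 0.00); distance from the point to it = 0.90 mm. The point is inside the cross-section and 0.90 mm from the nearest boundary — more than the 0.4 mm shell width (1 × 0.4), so it's in the infill interior.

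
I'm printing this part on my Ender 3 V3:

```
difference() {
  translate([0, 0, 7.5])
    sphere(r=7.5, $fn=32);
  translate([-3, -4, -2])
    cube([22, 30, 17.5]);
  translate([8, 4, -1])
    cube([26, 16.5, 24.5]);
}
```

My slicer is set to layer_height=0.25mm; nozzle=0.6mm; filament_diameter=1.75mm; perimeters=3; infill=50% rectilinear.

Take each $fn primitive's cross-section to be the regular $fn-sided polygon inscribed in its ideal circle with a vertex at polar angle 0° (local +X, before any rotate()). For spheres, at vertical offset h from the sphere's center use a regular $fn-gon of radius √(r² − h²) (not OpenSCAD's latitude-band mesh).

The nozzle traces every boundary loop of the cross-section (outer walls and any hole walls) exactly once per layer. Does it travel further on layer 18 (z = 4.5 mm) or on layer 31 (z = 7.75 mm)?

layer 31 (z = 7.75 mm)

Layer 18 (z = 4.5): the sphere: section is a regular 32-gon, circumradius = √(r²−h²) = √(7.5²−3²) = 6.874 (perimeter = 2·32·6.874·sin(180°/32) = 43.12 mm); the cube at (-3, -4) is present — its section is the full 22×30 rectangle (perimeter 104.00 mm); the cube at (8, 4) is present — its section is the full 26×16.5 rectangle (perimeter 85.00 mm); Taking the first minus the rest: starting from the r=7.5 sphere, the 22×30 cube at (-3, -4) partially overlaps it — only the 94.51 mm² overlap (of its 660.00 mm²) is removed, clipping the outline; the 26×16.5 cube at (8, 4) misses the remaining region (no effect) — boundary = 43.67 mm. So its perimeter = 43.67 mm. Layer 31 (z = 7.75): the r=7.5 sphere contributes a regular 32-gon of circumradius √(7.5²−0.25²) = 7.496 (perimeter = 2·32·7.496·sin(180°/32) = 47.02 mm); the cube at (-3, -4) is present — its section is the full 22×30 rectangle (perimeter 104.00 mm); the cube at (8, 4) is present — its section is the full 26×16.5 rectangle (perimeter 85.00 mm); After the difference (first − rest): starting from the r=7.5 sphere, the 22×30 cube at (-3, -4) partially overlaps it — only the 106.03 mm² overlap (of its 660.00 mm²) is removed, clipping the outline; the 26×16.5 cube at (8, 4) misses the remaining region (no effect) — boundary = 48.13 mm. So its perimeter = 48.13 mm. Layer 31 is larger (48.13 vs 43.67 mm).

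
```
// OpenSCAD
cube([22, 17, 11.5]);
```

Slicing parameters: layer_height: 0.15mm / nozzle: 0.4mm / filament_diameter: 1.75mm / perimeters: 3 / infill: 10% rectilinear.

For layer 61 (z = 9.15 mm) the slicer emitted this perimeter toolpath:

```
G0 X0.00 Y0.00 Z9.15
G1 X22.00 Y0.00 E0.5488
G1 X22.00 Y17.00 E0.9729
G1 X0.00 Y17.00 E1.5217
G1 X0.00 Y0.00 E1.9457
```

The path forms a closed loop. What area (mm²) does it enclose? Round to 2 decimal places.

374.00 mm²

Apply the shoelace formula to the sequence of (X, Y) vertices; enclosed area = 374.00 mm².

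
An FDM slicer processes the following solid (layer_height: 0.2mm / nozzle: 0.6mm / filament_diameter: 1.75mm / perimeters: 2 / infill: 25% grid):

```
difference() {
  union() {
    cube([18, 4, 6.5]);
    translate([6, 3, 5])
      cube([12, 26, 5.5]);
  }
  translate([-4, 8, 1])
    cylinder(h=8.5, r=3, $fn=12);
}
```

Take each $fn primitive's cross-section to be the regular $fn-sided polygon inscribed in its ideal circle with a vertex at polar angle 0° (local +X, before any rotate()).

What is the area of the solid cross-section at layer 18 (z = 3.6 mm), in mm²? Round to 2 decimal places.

At z = 3.6 mm: the cube (footprint 18×4) is included at this height (area 72.00 mm²); the cube at (6, 3) is absent (z outside [5, 10.5]); Taking the union: only the 18×4 cube is present, so the union is just that shape — area = 72.00 mm²; the r=3 cylinder at (-4, 8) gives a regular 12-gon of circumradius 3 (constant along its height) (area = (12/2)·3.000²·sin(360°/12) = 27.00 mm²); Subtracting the remaining from the first: starting from that combined region (72.00 mm²), the r=3 cylinder at (-4, 8) misses the remaining region (no effect) — area = 72.00 mm². Overall, the cross-section is a single solid region. Net area = 72.00 mm².

72.00 mm²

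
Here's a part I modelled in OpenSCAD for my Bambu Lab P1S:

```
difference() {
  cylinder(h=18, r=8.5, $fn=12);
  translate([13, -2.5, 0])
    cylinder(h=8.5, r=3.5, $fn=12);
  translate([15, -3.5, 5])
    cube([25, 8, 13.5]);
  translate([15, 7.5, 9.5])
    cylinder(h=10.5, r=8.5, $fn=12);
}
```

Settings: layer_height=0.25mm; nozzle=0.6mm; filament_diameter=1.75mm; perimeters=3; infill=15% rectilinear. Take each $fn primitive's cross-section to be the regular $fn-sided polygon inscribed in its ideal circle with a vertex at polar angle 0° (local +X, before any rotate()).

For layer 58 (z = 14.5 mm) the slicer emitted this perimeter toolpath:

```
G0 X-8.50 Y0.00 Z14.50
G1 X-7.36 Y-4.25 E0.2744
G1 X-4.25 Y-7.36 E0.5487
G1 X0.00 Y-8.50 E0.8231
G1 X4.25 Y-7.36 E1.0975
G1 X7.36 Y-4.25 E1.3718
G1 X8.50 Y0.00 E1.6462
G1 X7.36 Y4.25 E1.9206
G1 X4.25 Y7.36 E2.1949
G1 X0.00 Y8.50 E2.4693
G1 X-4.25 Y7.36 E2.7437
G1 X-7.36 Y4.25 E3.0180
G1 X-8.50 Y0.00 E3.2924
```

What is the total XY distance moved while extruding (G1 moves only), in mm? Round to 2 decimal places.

Sum the Euclidean lengths of each G1 segment: total = 52.79 mm.

52.79 mm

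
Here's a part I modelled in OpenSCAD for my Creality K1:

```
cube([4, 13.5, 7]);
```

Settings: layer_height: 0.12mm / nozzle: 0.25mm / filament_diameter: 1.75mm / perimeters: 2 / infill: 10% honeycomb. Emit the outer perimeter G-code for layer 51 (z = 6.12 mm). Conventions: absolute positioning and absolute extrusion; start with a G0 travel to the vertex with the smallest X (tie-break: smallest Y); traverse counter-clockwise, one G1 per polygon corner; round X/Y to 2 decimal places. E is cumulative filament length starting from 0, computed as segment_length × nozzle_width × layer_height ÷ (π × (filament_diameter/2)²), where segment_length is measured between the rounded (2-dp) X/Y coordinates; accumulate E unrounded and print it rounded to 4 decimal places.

At z = 6.12 mm: the 4×13.5 cube contributes its full rectangle. The outline is a single polygon with 4 vertices. Extrusion per mm of travel: 0.25 × 0.12 / (π × 0.875²) = 0.012473. Accumulating E over each segment gives final E = 0.4365.

G0 X0.00 Y0.00 Z6.12
G1 X4.00 Y0.00 E0.0499
G1 X4.00 Y13.50 E0.2183
G1 X0.00 Y13.50 E0.2682
G1 X0.00 Y0.00 E0.4365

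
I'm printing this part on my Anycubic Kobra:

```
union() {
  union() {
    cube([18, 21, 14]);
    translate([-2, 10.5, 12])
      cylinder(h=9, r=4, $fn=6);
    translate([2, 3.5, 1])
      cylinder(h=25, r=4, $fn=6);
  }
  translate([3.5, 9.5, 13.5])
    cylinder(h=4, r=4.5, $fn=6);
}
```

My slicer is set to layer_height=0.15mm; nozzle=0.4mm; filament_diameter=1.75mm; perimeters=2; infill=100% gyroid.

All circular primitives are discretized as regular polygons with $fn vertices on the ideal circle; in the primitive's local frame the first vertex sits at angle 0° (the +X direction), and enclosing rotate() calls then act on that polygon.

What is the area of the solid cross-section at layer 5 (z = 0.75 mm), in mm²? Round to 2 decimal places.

At z = 0.75 mm: the cube is present — its section is the full 18×21 rectangle (area 378.00 mm²); the cylinder at (-2, 10.5) does not reach this height (z outside [12, 21]); the cylinder at (2, 3.5) is not intersected at this z (z outside [1, 26]); Taking the union: only the 18×21 cube is present, so the union is just that shape — area = 378.00 mm²; the cylinder at (3.5, 9.5) is absent (z outside [13.5, 17.5]); Merging all regions: only the result so far is present, so the union is just that shape — area = 378.00 mm². Overall, the cross-section is a single solid region. Net area = 378.00 mm².

378.00 mm²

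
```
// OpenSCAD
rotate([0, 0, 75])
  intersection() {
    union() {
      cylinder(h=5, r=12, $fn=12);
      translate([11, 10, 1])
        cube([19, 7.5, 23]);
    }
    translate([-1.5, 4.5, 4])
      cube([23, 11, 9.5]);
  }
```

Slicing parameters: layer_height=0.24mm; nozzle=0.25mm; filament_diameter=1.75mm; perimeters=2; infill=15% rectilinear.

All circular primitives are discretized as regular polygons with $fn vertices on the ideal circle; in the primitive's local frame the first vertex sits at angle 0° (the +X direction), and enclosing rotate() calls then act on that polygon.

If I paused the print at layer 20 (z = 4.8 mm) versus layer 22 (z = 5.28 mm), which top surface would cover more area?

layer 20 (z = 4.8 mm)

Layer 20 (z = 4.8): the r=12 cylinder gives a regular 12-gon of circumradius 12 (constant along its height) (area = (12/2)·12.000²·sin(360°/12) = 432.00 mm²); the cube at (11, 10) is present — its section is the full 19×7.5 rectangle (area 142.50 mm²); Combining (union): the 2 present regions are separate (no shared area or edge), so areas and boundary lengths simply add and each stays a separate island — area = 574.50 mm²; the 23×11 cube at (-1.5, 4.5) contributes its full rectangle (area 253.00 mm²); After intersecting: the 23×11 cube at (-1.5, 4.5) partially overlaps that combined region; clipping to the common part keeps 125.41 mm² — area = 125.41 mm²; (rotated 75° about Z; rotation is an isometry so areas/perimeters/island counts are preserved). So its area = 125.41 mm². Layer 22 (z = 5.28): the cylinder is absent (z outside [0, 5]); the 19×7.5 cube at (11, 10) contributes its full rectangle (area 142.50 mm²); Combining (union): only the 19×7.5 cube at (11, 10) is present, so the union is just that shape — area = 142.50 mm²; the cube at (-1.5, 4.5) (footprint 23×11) is included at this height (area 253.00 mm²); Keeping only the common overlap: the 23×11 cube at (-1.5, 4.5) partially overlaps that combined region; clipping to the common part keeps 57.75 mm² — area = 57.75 mm²; (whole slice rotated 75° about Z — lengths, areas and connectivity unchanged). So its area = 57.75 mm². Layer 20 is larger (125.41 vs 57.75 mm²).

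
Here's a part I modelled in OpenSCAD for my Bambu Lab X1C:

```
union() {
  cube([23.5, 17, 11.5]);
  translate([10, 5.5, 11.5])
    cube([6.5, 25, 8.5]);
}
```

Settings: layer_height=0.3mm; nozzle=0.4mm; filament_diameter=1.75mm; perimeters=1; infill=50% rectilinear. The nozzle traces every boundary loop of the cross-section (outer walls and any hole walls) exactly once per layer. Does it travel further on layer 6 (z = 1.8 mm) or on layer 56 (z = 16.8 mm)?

layer 6 (z = 1.8 mm)

Layer 6 (z = 1.8): the cube is present — its section is the full 23.5×17 rectangle (perimeter 81.00 mm); the cube at (10, 5.5) is not intersected at this z (z outside [11.5, 20]); Taking the union: only the 23.5×17 cube is present, so the union is just that shape — boundary = 81.00 mm. So its perimeter = 81.00 mm. Layer 56 (z = 16.8): the cube is not intersected at this z (z outside [0, 11.5]); the 6.5×25 cube at (10, 5.5) contributes its full rectangle (perimeter 63.00 mm); Taking the union: only the 6.5×25 cube at (10, 5.5) is present, so the union is just that shape — boundary = 63.00 mm. So its perimeter = 63.00 mm. Layer 6 is larger (81.00 vs 63.00 mm).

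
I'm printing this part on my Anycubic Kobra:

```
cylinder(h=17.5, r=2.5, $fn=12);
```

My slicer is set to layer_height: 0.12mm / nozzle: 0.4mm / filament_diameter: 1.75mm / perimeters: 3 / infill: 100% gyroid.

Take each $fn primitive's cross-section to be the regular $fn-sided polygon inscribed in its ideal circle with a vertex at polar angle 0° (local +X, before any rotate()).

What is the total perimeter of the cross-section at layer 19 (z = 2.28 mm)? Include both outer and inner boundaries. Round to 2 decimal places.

At z = 2.28 mm: the r=2.5 cylinder contributes a regular 12-gon of circumradius 2.5 (perimeter = 2·12·2.500·sin(180°/12) = 15.53 mm). Overall, the cross-section is a single solid region. Total boundary length (outer) = 15.53 mm.

15.53 mm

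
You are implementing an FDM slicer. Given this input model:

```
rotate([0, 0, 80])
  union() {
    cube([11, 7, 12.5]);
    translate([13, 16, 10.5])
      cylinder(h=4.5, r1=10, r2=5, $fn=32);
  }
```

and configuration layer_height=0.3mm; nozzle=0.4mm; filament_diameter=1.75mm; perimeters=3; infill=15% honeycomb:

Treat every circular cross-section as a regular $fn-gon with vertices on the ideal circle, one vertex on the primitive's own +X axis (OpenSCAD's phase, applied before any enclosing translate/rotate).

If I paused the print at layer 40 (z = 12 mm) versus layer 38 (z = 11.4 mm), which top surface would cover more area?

Layer 40 (z = 12): the 11×7 cube contributes its full rectangle (area 77.00 mm²); the cone at (13, 16): at t=0.333 of its height the radius interpolates to r₁+(r₂−r₁)t = 8.333, giving a regular 32-gon of that circumradius (area = (32/2)·8.333²·sin(360°/32) = 216.77 mm²); Combining (union): the 2 present regions are separate (no shared area or edge), so areas and boundary lengths simply add and each stays a separate island — area = 293.77 mm²; (rotated 80° about Z; rotation is an isometry so areas/perimeters/island counts are preserved). So its area = 293.77 mm². Layer 38 (z = 11.4): the 11×7 cube contributes its full rectangle (area 77.00 mm²); the cone at (13, 16): at t=0.200 of its height the radius interpolates to r₁+(r₂−r₁)t = 9.000, giving a regular 32-gon of that circumradius (area = (32/2)·9.000²·sin(360°/32) = 252.84 mm²); Merging all regions: the 2 present regions are separate (no shared area or edge), so areas and boundary lengths simply add and each stays a separate island — area = 329.84 mm²; (rotated 80° about Z; rotation is an isometry so areas/perimeters/island counts are preserved). So its area = 329.84 mm². Layer 38 is larger (329.84 vs 293.77 mm²).

layer 38 (z = 11.4 mm)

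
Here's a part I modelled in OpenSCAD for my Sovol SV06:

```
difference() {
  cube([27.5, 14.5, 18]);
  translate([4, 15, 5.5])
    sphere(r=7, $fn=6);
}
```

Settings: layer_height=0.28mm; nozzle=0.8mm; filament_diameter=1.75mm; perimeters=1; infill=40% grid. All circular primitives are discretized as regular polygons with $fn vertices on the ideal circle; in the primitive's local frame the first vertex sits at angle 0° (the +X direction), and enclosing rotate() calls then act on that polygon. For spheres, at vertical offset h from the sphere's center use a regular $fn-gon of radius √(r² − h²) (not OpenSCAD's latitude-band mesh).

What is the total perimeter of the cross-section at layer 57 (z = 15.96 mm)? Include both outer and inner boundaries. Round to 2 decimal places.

84.00 mm

At z = 15.96 mm: the cube is present — its section is the full 27.5×14.5 rectangle (perimeter 84.00 mm); the sphere at (4, 15) does not reach this height (|z−center|=10.460 > r=7); Taking the first minus the rest: none of the subtracted shapes is present at this height, so the 27.5×14.5 cube is unchanged — boundary = 84.00 mm. Overall, the cross-section is a single solid region. Total boundary length (outer) = 84.00 mm.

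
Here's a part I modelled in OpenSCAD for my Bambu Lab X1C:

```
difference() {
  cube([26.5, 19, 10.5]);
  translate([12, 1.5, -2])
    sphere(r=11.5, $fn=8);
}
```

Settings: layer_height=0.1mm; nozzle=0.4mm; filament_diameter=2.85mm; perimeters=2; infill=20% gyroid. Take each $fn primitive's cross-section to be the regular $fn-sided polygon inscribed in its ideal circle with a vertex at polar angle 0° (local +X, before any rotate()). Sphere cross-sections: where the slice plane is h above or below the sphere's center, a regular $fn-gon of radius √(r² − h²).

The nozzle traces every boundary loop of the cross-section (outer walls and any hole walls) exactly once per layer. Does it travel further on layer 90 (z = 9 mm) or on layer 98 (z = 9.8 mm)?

layer 90 (z = 9 mm)

Layer 90 (z = 9): the cube (footprint 26.5×19) is included at this height (perimeter 91.00 mm); the r=11.5 sphere at (12, 1.5) slices to a regular 8-gon of circumradius 3.354 (√(r²−h²) with h=11 from center) (perimeter = 2·8·3.354·sin(180°/8) = 20.54 mm); After the difference (first − rest): starting from the 26.5×19 cube, the r=11.5 sphere at (12, 1.5) partially overlaps it — only the 25.04 mm² overlap (of its 31.82 mm²) is removed, clipping the outline — boundary = 99.05 mm. So its perimeter = 99.05 mm. Layer 98 (z = 9.8): the 26.5×19 cube contributes its full rectangle (perimeter 91.00 mm); the sphere at (12, 1.5) is absent (|z−center|=11.800 > r=11.5); Taking the first minus the rest: none of the subtracted shapes is present at this height, so the 26.5×19 cube is unchanged — boundary = 91.00 mm. So its perimeter = 91.00 mm. Layer 90 is larger (99.05 vs 91.00 mm).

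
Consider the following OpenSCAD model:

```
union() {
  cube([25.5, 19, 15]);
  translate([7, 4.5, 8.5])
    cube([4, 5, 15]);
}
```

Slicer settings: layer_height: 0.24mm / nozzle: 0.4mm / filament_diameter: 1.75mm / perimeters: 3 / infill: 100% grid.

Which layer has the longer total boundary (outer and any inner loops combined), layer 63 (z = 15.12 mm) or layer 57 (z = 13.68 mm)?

Layer 63 (z = 15.12): the cube does not reach this height (z outside [0, 15]); the cube at (7, 4.5) (footprint 4×5) is included at this height (perimeter 18.00 mm); Taking the union: only the 4×5 cube at (7, 4.5) is present, so the union is just that shape — boundary = 18.00 mm. So its perimeter = 18.00 mm. Layer 57 (z = 13.68): the 25.5×19 cube contributes its full rectangle (perimeter 89.00 mm); the cube at (7, 4.5) (footprint 4×5) is included at this height (perimeter 18.00 mm); Combining (union): the 4×5 cube at (7, 4.5) lies entirely inside the 25.5×19 cube, so the union is just the 25.5×19 cube — boundary = 89.00 mm. So its perimeter = 89.00 mm. Layer 57 is larger (89.00 vs 18.00 mm).

layer 57 (z = 13.68 mm)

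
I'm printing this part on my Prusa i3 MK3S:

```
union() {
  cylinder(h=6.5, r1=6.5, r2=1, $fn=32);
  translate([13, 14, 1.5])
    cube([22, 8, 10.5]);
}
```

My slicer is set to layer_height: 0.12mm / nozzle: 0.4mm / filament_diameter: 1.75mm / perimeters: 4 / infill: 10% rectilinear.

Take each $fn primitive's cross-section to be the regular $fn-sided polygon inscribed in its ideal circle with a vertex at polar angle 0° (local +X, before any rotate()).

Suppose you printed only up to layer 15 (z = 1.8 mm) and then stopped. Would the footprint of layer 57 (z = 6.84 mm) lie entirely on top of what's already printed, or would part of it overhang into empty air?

Compare the two slices. At z = 1.8: the cone contributes a regular 32-gon of circumradius 4.977 (interpolated between r1=6.5 and r2=1 at t=0.277) (area = (32/2)·4.977²·sin(360°/32) = 77.32 mm²); the 22×8 cube at (13, 14) contributes its full rectangle (area 176.00 mm²); Merging all regions: the 2 present regions are separate (no shared area or edge), so areas and boundary lengths simply add and each stays a separate island — area = 253.32 mm². At z = 6.84: the cone is not intersected at this z (z outside [0, 6.5]); the cube at (13, 14) (footprint 22×8) is included at this height (area 176.00 mm²); Combining (union): only the 22×8 cube at (13, 14) is present, so the union is just that shape — area = 176.00 mm². Checking containment: the cross-section at z = 6.84 is a subset of the cross-section at z = 1.8.

entirely on top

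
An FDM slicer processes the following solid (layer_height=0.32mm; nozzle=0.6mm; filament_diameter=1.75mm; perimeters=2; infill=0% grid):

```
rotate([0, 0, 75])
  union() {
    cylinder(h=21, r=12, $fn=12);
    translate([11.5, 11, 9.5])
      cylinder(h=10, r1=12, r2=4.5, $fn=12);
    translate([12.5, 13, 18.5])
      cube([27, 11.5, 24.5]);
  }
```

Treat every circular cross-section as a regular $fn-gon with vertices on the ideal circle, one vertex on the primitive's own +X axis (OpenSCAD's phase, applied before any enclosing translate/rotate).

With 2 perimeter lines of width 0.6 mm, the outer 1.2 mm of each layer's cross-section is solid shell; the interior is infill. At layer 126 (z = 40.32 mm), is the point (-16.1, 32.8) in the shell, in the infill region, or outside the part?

At z = 40.32 mm: the cylinder is absent (z outside [0, 21]); the cone at (11.5, 11) is not intersected at this z (z outside [9.5, 19.5]); the cube at (12.5, 13) (footprint 27×11.5) is included at this height; Taking the union: only the 27×11.5 cube at (12.5, 13) is present, so the union is just that shape — 1 connected region; (whole slice rotated 75° about Z — lengths, areas and connectivity unchanged). Overall, the cross-section is a single solid region. Undo the 75° rotation: the query point maps to (27.515, 24.041) in the un-rotated model frame. The nearest boundary edge runs (39.50, 24.50)→(12.50, 24.50); distance from the point to it = 0.46 mm. The point is inside the cross-section, 0.46 mm from the nearest boundary — within the 1.2 mm shell band (2 × 0.6).

shell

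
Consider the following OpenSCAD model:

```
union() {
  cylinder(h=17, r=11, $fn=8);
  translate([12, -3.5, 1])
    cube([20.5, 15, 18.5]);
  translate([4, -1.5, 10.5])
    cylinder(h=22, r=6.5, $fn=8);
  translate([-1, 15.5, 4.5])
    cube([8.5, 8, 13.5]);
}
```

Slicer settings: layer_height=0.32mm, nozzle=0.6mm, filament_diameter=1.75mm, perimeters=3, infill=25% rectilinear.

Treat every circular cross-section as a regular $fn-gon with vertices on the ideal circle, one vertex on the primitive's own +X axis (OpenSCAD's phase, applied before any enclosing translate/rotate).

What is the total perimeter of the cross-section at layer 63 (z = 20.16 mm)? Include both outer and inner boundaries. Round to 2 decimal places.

39.80 mm

At z = 20.16 mm: the cylinder does not reach this height (z outside [0, 17]); the cube at (12, -3.5) does not reach this height (z outside [1, 19.5]); the cylinder at (4, -1.5): section is a regular 8-gon, circumradius r=6.5 (perimeter = 2·8·6.500·sin(180°/8) = 39.80 mm); the cube at (-1, 15.5) is not intersected at this z (z outside [4.5, 18]); Merging all regions: only the r=6.5 cylinder at (4, -1.5) is present, so the union is just that shape — boundary = 39.80 mm. Overall, the cross-section is a single solid region. Total boundary length (outer) = 39.80 mm.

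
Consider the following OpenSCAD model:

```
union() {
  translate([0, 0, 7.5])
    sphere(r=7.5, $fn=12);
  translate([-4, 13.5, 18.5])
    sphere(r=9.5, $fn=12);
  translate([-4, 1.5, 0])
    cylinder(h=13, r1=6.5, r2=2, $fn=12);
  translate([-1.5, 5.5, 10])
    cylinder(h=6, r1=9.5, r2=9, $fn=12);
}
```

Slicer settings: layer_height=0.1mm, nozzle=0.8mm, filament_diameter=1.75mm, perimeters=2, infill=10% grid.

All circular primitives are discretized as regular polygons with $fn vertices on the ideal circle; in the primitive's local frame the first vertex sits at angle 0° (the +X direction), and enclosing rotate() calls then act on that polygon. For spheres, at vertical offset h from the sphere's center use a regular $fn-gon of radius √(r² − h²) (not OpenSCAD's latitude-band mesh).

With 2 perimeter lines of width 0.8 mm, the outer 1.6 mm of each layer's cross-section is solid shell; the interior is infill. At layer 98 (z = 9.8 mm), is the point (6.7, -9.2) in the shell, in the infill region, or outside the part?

outside

At z = 9.8 mm: the r=7.5 sphere slices to a regular 12-gon of circumradius 7.139 (√(r²−h²) with h=2.3 from center); the r=9.5 sphere at (-4, 13.5) contributes a regular 12-gon of circumradius √(9.5²−8.7²) = 3.816; the cone at (-4, 1.5) contributes a regular 12-gon of circumradius 3.108 (interpolated between r1=6.5 and r2=2 at t=0.754); the cone at (-1.5, 5.5) is absent (z outside [10, 16]); Combining (union): the regions partially overlap (shared area 28.17 mm²), so overlapping operands fuse into one piece — 2 connected regions. Overall, the cross-section has 2 separate islands. The nearest boundary edge runs (6.18, -3.57)→(3.57, -6.18); distance from the point to it = 4.35 mm. The point is not inside any of the regions above, so it lies outside the cross-section (4.35 mm from the nearest boundary).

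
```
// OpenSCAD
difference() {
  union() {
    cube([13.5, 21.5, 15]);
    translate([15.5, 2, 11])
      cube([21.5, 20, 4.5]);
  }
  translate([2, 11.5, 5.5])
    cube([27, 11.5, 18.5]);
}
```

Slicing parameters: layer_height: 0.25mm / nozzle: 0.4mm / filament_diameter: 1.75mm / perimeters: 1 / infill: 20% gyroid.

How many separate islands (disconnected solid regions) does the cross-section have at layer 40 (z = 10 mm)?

At z = 10 mm: the cube (footprint 13.5×21.5) is included at this height; the cube at (15.5, 2) does not reach this height (z outside [11, 15.5]); Taking the union: only the 13.5×21.5 cube is present, so the union is just that shape — 1 connected region; the cube at (2, 11.5) is present — its section is the full 27×11.5 rectangle; Taking the first minus the rest: starting from the result so far, the 27×11.5 cube at (2, 11.5) partially overlaps it — only the 115.00 mm² overlap (of its 310.50 mm²) is removed, clipping the outline — 1 connected region. Overall, the cross-section is a single solid region. Island count = 1.

1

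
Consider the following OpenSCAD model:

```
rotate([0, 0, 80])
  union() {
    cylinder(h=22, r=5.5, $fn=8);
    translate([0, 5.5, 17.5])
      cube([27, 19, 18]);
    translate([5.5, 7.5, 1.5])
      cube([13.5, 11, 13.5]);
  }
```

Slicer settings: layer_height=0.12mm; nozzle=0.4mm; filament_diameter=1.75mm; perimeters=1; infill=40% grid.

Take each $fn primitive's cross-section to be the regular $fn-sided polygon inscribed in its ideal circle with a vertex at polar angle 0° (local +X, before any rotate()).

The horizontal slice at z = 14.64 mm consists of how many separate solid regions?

At z = 14.64 mm: the r=5.5 cylinder contributes a regular 8-gon of circumradius 5.5; the cube at (0, 5.5) does not reach this height (z outside [17.5, 35.5]); the 13.5×11 cube at (5.5, 7.5) contributes its full rectangle; Combining (union): the 2 present regions are separate (no shared area or edge), so areas and boundary lengths simply add and each stays a separate island — 2 connected regions; (whole slice rotated 80° about Z — lengths, areas and connectivity unchanged). The result has 2 disconnected regions.

2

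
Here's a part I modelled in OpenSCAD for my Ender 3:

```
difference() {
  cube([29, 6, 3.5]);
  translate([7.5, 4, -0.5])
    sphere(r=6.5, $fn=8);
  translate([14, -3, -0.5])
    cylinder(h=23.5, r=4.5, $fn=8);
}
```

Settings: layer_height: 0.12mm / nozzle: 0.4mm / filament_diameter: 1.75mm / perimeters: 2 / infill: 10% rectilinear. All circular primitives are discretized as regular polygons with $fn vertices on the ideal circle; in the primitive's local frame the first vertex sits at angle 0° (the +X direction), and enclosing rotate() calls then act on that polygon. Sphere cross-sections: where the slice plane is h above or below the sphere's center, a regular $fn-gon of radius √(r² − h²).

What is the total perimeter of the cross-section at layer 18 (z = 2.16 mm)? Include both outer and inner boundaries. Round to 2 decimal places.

At z = 2.16 mm: the 29×6 cube contributes its full rectangle (perimeter 70.00 mm); the r=6.5 sphere at (7.5, 4) slices to a regular 8-gon of circumradius 5.931 (√(r²−h²) with h=2.66 from center) (perimeter = 2·8·5.931·sin(180°/8) = 36.31 mm); the cylinder at (14, -3): section is a regular 8-gon, circumradius r=4.5 (perimeter = 2·8·4.500·sin(180°/8) = 27.55 mm); Taking the first minus the rest: starting from the 29×6 cube, the r=6.5 sphere at (7.5, 4) partially overlaps it — only the 62.89 mm² overlap (of its 99.49 mm²) is removed, clipping the outline; the r=4.5 cylinder at (14, -3) partially overlaps it — only the 4.91 mm² overlap (of its 57.28 mm²) is removed, clipping the outline — boundary = 63.74 mm. Overall, the cross-section has 2 separate islands. Total boundary length (outer) = 63.74 mm.

63.74 mm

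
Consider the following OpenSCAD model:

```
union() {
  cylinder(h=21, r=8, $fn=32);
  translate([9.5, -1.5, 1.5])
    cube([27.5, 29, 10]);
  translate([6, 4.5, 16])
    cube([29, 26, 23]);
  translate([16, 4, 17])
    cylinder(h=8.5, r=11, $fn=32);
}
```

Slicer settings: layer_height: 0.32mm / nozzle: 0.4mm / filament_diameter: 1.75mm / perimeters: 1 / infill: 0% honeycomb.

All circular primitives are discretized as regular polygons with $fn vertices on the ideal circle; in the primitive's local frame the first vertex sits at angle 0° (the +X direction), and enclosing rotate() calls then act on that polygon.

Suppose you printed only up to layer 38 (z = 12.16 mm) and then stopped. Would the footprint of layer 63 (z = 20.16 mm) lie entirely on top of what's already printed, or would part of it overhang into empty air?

Compare the two slices. At z = 12.16: the r=8 cylinder gives a regular 32-gon of circumradius 8 (constant along its height) (area = (32/2)·8.000²·sin(360°/32) = 199.77 mm²); the cube at (9.5, -1.5) is not intersected at this z (z outside [1.5, 11.5]); the cube at (6, 4.5) is absent (z outside [16, 39]); the cylinder at (16, 4) is not intersected at this z (z outside [17, 25.5]); Taking the union: only the r=8 cylinder is present, so the union is just that shape — area = 199.77 mm². At z = 20.16: the r=8 cylinder contributes a regular 32-gon of circumradius 8 (area = (32/2)·8.000²·sin(360°/32) = 199.77 mm²); the cube at (9.5, -1.5) does not reach this height (z outside [1.5, 11.5]); the cube at (6, 4.5) is present — its section is the full 29×26 rectangle (area 754.00 mm²); the r=11 cylinder at (16, 4) gives a regular 32-gon of circumradius 11 (constant along its height) (area = (32/2)·11.000²·sin(360°/32) = 377.69 mm²); Taking the union: the regions partially overlap — summed areas 1331.47 mm² minus the doubly-counted overlap 190.60 mm² gives 1140.87 mm² — area = 1140.87 mm². Checking containment: at z = 20.16 the cross-section extends beyond the z = 12.16 cross-section by about 941.10 mm².

part overhangs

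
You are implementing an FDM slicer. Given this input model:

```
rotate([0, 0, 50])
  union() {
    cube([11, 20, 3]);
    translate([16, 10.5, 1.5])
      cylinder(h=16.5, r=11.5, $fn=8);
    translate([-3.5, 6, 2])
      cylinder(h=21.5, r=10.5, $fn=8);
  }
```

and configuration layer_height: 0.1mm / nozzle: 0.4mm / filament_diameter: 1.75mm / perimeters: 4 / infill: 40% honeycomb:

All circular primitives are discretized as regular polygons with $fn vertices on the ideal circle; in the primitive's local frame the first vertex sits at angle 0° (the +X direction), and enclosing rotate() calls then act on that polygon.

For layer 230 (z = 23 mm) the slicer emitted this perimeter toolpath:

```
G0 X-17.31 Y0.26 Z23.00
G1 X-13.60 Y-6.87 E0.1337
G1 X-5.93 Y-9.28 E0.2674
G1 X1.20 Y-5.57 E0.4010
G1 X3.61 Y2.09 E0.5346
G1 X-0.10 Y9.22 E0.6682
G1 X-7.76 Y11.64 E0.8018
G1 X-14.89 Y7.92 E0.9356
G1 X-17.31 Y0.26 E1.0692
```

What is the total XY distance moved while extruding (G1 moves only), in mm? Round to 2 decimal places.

64.29 mm

Sum the Euclidean lengths of each G1 segment: total = 64.29 mm.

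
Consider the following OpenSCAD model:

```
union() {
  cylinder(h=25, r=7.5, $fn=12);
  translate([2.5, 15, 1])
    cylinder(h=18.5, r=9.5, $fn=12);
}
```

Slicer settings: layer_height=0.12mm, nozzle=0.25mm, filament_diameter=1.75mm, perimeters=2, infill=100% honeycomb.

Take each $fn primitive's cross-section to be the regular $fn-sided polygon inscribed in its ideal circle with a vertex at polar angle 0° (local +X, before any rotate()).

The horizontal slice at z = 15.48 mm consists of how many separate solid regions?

At z = 15.48 mm: the r=7.5 cylinder contributes a regular 12-gon of circumradius 7.5; the cylinder at (2.5, 15): section is a regular 12-gon, circumradius r=9.5; Merging all regions: the regions partially overlap (shared area 6.38 mm²), so overlapping operands fuse into one piece — 1 connected region. The result has 1 disconnected region.

1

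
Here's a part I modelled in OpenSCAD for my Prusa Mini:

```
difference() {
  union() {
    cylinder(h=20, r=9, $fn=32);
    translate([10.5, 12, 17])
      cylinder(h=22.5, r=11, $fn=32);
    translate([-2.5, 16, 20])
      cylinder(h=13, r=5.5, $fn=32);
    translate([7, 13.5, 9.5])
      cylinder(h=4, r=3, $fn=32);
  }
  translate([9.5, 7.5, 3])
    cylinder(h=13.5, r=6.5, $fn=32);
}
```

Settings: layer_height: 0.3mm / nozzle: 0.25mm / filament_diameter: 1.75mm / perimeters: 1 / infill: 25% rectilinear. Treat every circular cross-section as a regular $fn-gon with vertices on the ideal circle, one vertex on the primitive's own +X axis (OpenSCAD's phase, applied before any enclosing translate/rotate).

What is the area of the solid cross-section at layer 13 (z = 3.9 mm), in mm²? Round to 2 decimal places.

231.28 mm²

At z = 3.9 mm: the cylinder: section is a regular 32-gon, circumradius r=9 (area = (32/2)·9.000²·sin(360°/32) = 252.84 mm²); the cylinder at (10.5, 12) does not reach this height (z outside [17, 39.5]); the cylinder at (-2.5, 16) is absent (z outside [20, 33]); the cylinder at (7, 13.5) does not reach this height (z outside [9.5, 13.5]); Taking the union: only the r=9 cylinder is present, so the union is just that shape — area = 252.84 mm²; the r=6.5 cylinder at (9.5, 7.5) gives a regular 32-gon of circumradius 6.5 (constant along its height) (area = (32/2)·6.500²·sin(360°/32) = 131.88 mm²); After the difference (first − rest): starting from the result so far (252.84 mm²), the r=6.5 cylinder at (9.5, 7.5) partially overlaps it — only the 21.56 mm² overlap (of its 131.88 mm²) is removed, clipping the outline — area = 231.28 mm². Overall, the cross-section is a single solid region. Net area = 231.28 mm².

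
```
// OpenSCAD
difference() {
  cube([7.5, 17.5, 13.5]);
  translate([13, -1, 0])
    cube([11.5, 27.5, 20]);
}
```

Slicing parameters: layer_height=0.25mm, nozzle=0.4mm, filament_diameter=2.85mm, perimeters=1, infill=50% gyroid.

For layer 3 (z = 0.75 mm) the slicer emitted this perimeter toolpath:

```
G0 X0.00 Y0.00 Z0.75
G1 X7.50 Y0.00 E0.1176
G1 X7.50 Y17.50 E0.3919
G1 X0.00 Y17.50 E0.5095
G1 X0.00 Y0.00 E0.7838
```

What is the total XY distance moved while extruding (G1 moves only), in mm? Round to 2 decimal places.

Sum the Euclidean lengths of each G1 segment: total = 50.00 mm.

50.00 mm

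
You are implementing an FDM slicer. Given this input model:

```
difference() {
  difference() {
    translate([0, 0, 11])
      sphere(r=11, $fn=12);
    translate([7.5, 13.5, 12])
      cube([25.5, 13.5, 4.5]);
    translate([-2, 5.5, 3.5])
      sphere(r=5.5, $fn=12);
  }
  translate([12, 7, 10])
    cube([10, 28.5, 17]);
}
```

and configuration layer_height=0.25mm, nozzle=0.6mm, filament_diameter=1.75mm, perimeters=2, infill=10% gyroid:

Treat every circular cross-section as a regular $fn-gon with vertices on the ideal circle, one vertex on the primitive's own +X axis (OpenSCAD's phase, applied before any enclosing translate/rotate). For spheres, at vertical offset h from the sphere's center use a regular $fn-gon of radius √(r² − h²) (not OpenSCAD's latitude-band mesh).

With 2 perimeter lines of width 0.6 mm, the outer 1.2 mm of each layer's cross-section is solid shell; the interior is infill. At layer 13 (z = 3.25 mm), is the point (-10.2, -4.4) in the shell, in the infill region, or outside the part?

outside

At z = 3.25 mm: the sphere: section is a regular 12-gon, circumradius = √(r²−h²) = √(11²−7.75²) = 7.806; the cube at (7.5, 13.5) does not reach this height (z outside [12, 16.5]); the r=5.5 sphere at (-2, 5.5) slices to a regular 12-gon of circumradius 5.494 (√(r²−h²) with h=0.25 from center); Taking the first minus the rest: starting from the r=11 sphere, the r=5.5 sphere at (-2, 5.5) partially overlaps it — only the 57.00 mm² overlap (of its 90.56 mm²) is removed, clipping the outline — 1 connected region; the cube at (12, 7) is absent (z outside [10, 27]); Subtracting the remaining from the first: none of the subtracted shapes is present at this height, so that combined region is unchanged — 1 connected region. Overall, the cross-section is a single solid region. The nearest boundary edge runs (-6.76, -3.90)→(-7.81, 0.00); distance from the point to it = 3.45 mm. The point is not inside any of the regions above, so it lies outside the cross-section (3.45 mm from the nearest boundary).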